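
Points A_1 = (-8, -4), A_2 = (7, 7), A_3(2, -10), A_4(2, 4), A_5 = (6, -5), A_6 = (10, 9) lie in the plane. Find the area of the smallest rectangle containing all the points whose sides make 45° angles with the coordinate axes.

248

In coordinates u = x + y, v = x − y the rectangle is axis-aligned; the map (x,y)→(u,v) scales areas by 2.
u-values: -12, 14, -8, 6, 1, 19; range = 19 − (-12) = 31.
v-values: -4, 0, 12, -2, 11, 1; range = 12 − (-4) = 16.
Area = (31 × 16) / 2 = 248.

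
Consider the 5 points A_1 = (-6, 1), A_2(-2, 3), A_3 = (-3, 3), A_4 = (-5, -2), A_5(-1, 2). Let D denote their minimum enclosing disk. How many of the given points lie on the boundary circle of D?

3

A smallest enclosing disk is always determined by at most three of the input points on its boundary.
The farthest pair is A_2–A_4 with squared distance 34. The circle on this segment as diameter has centre (-3.5, 0.5) and r² = 34/4 = 8.5.
Check A_1: distance² to centre = 6.5 ≤ 8.5, so it lies inside.
All remaining points lie in this disk, and no smaller disk contains both endpoints, so this is the minimum enclosing circle.
The points at distance exactly r from the centre are A_2, A_4, A_5 — 3 points.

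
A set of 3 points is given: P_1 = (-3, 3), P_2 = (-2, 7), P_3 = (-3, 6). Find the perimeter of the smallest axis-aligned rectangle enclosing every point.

Width = max x − min x = -2 − (-3) = 1.
Height = max y − min y = 7 − 3 = 4.
Perimeter = 2(1 + 4) = 10.

10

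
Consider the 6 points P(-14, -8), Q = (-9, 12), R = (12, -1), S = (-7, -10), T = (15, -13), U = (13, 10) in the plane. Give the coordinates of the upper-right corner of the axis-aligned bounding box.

x-range [-14, 15], y-range [-13, 12].
The upper-right corner is (15, 12).

(15, 12)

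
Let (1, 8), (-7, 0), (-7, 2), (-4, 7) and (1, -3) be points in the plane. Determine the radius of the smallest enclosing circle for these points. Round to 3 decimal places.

6.042

A smallest enclosing disk is always determined by at most three of the input points on its boundary.
The minimum enclosing circle is determined by three boundary points: (1, 8), (-7, 0), (1, -3).
Their circumcentre is (-1.5, 2.5) with r² = 36.5.
The farthest remaining point (-7, 2) is at distance² 30.5 ≤ 36.5.
r = √(36.5) ≈ 6.042.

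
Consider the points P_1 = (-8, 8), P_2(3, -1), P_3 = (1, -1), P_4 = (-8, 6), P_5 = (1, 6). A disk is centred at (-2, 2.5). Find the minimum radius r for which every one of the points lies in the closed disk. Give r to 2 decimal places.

8.14

The required radius is the distance from (-2, 2.5) to the farthest point.
Squared distances: 66.25, 37.25, 21.25, 48.25, 21.25.
Maximum is 66.25, attained at P_1.
r = √(66.25) ≈ 8.14.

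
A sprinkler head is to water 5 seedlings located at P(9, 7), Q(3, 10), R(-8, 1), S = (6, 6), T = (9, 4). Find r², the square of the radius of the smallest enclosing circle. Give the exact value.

The minimum enclosing circle of a finite set is fixed by two of the points (as a diameter) or three (as a circumcircle).
The farthest pair is P–R with squared distance 325. The circle on this segment as diameter has centre (0.5, 4) and r² = 325/4 = 81.25.
Check Q: distance² to centre = 42.25 ≤ 81.25, so it lies inside.
All remaining points lie in this disk, and no smaller disk contains both endpoints, so this is the minimum enclosing circle.

81.25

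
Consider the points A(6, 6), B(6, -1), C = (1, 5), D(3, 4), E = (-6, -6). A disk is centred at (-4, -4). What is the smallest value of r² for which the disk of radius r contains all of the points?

200

The required radius is the distance from (-4, -4) to the farthest point.
Squared distances: 200, 109, 106, 113, 8.
Maximum is 200, attained at A.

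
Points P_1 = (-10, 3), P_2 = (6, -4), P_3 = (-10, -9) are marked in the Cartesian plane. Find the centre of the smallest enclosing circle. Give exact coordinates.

(-3.09375, -3)

Side lengths²: P_1P_2² = 305, P_1P_3² = 144, P_2P_3² = 281.
Since P_1P_2² = 305 < 281 + 144 = 425, the triangle is acute, so the smallest enclosing circle is the circumcircle.
Circumcentre = (-3.09375, -3), r² = 83.6962890625.
Centre = (-3.09375, -3).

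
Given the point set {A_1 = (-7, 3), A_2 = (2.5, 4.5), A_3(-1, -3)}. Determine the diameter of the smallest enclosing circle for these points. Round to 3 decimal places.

10.234

Side lengths²: A_1A_2² = 92.5, A_1A_3² = 72, A_2A_3² = 68.5.
Since A_1A_2² = 92.5 < 72 + 68.5 = 140.5, the triangle is acute, so the smallest enclosing circle is the circumcircle.
Circumcentre = (-87/44, 89/44), r² = 25345/968.
Diameter = 2r = 2√(25345/968) ≈ 10.234.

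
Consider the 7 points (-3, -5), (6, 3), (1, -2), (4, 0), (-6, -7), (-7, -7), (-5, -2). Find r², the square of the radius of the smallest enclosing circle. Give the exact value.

By Welzl's lemma the MEC is supported by two points (diametrically opposite) or three points (on a circumcircle).
The farthest pair is (6, 3)–(-7, -7) with squared distance 269. The circle on this segment as diameter has centre (-0.5, -2) and r² = 269/4 = 67.25.
Check (-3, -5): distance² to centre = 15.25 ≤ 67.25, so it lies inside.
All remaining points lie in this disk, and no smaller disk contains both endpoints, so this is the minimum enclosing circle.

67.25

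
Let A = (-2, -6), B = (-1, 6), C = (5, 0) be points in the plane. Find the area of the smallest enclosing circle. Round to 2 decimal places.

114.56

Side lengths²: AB² = 145, AC² = 85, BC² = 72.
Since AB² = 145 < 85 + 72 = 157, the triangle is acute, so the smallest enclosing circle is the circumcircle.
Circumcentre = (-27/26, -1/26), r² = 12325/338.
Area = π·r² = π·12325/338 ≈ 114.56.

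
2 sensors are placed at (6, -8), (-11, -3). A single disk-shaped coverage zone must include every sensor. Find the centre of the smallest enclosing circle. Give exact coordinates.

(-2.5, -5.5)

The smallest circle enclosing two points has them as diameter endpoints.
Centre = midpoint = (-2.5, -5.5); r² = |(6, -8)−(-11, -3)|²/4 = 314/4 = 78.5.
Centre = (-2.5, -5.5).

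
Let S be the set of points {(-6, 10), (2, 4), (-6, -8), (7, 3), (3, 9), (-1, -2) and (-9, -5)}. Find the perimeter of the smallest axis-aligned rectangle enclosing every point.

68

Width = max x − min x = 7 − (-9) = 16.
Height = max y − min y = 10 − (-8) = 18.
Perimeter = 2(16 + 18) = 68.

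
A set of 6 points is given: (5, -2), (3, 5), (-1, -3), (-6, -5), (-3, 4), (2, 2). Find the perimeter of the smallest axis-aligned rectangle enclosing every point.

42

Width = max x − min x = 5 − (-6) = 11.
Height = max y − min y = 5 − (-5) = 10.
Perimeter = 2(11 + 10) = 42.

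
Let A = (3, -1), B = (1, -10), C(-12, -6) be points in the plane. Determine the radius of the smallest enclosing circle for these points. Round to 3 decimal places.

Side lengths²: AB² = 85, AC² = 250, BC² = 185.
Since AC² = 250 < 185 + 85 = 270, the triangle is acute, so the smallest enclosing circle is the circumcircle.
Circumcentre = (-4.3, -4.1), r² = 62.9.
r = √(62.9) ≈ 7.931.

7.931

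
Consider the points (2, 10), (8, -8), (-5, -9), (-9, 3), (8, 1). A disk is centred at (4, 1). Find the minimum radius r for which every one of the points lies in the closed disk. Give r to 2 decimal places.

The required radius is the distance from (4, 1) to the farthest point.
Squared distances: 85, 97, 181, 173, 16.
Maximum is 181, attained at (-5, -9).
r = √181 ≈ 13.45.

13.45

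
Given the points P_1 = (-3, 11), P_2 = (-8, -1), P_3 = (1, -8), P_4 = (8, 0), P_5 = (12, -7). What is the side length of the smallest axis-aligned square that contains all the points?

20

The bounding box has width 20 and height 19.
An axis-aligned square enclosing the set must have side ≥ max(width, height).
So the minimum side is max(20, 19) = 20.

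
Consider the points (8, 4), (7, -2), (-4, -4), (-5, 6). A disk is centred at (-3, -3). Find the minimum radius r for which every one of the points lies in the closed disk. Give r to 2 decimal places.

13.04

The required radius is the distance from (-3, -3) to the farthest point.
Squared distances: 170, 101, 2, 85.
Maximum is 170, attained at (8, 4).
r = √170 ≈ 13.04.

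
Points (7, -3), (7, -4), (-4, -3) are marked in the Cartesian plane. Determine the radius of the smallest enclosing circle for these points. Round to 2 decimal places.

5.52

Call the three points A, B, C in the order given.
Side lengths²: AB² = 1, AC² = 121, BC² = 122.
Since BC² = 122 ≥ 121 + 1 = 122, the angle opposite BC is not acute, so the smallest enclosing circle has BC as diameter.
Centre = midpoint of BC = (1.5, -3.5), r² = 122/4 = 30.5.
r = √(30.5) ≈ 5.52.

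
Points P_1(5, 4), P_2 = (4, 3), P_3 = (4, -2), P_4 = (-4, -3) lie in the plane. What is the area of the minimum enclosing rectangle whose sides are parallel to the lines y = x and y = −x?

56

In coordinates u = x + y, v = x − y the rectangle is axis-aligned; the map (x,y)→(u,v) scales areas by 2.
u-values: 9, 7, 2, -7; range = 9 − (-7) = 16.
v-values: 1, 1, 6, -1; range = 6 − (-1) = 7.
Area = (16 × 7) / 2 = 56.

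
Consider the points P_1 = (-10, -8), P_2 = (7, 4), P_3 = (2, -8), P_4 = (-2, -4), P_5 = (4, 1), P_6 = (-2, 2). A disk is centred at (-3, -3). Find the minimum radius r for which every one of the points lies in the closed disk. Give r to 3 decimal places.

The required radius is the distance from (-3, -3) to the farthest point.
Squared distances: 74, 149, 50, 2, 65, 26.
Maximum is 149, attained at P_2.
r = √149 ≈ 12.207.

12.207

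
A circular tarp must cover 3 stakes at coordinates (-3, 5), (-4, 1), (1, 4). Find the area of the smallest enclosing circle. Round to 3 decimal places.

26.704

Call the three points A, B, C in the order given.
Side lengths²: AB² = 17, AC² = 17, BC² = 34.
Since BC² = 34 ≥ 17 + 17 = 34, the angle opposite BC is not acute, so the smallest enclosing circle has BC as diameter.
Centre = midpoint of BC = (-1.5, 2.5), r² = 34/4 = 8.5.
Area = π·r² = π·8.5 ≈ 26.704.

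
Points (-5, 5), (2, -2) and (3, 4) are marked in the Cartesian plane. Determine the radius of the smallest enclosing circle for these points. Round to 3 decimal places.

Call the three points A, B, C in the order given.
Side lengths²: AB² = 98, AC² = 65, BC² = 37.
Since AB² = 98 < 65 + 37 = 102, the triangle is acute, so the smallest enclosing circle is the circumcircle.
Circumcentre = (-19/14, 23/14), r² = 2405/98.
r = √(2405/98) ≈ 4.954.

4.954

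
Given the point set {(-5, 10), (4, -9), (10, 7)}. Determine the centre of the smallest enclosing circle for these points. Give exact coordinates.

(45/43, 53/43)

Call the three points A, B, C in the order given.
Side lengths²: AB² = 442, AC² = 234, BC² = 292.
Since AB² = 442 < 292 + 234 = 526, the triangle is acute, so the smallest enclosing circle is the circumcircle.
Circumcentre = (45/43, 53/43), r² = 209729/1849.
Centre = (45/43, 53/43).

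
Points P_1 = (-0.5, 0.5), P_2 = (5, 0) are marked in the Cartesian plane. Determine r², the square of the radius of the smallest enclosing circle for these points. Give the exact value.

7.625

The smallest circle enclosing two points has them as diameter endpoints.
Centre = midpoint = (2.25, 0.25); r² = |P_1P_2|²/4 = 30.5/4 = 7.625.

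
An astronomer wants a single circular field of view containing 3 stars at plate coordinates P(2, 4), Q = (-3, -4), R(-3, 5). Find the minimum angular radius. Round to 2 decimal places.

Side lengths²: PQ² = 89, PR² = 26, QR² = 81.
Since PQ² = 89 < 81 + 26 = 107, the triangle is acute, so the smallest enclosing circle is the circumcircle.
Circumcentre = (-1.3, 0.5), r² = 23.14.
r = √(23.14) ≈ 4.81.

4.81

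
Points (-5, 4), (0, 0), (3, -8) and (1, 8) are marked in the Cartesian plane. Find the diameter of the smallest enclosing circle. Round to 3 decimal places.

16.125

The farthest pair is (3, -8)–(1, 8) with squared distance 260. The circle on this segment as diameter has centre (2, 0) and r² = 260/4 = 65.
Check (-5, 4): distance² to centre = 65 ≤ 65, so it lies inside.
All remaining points lie in this disk, and no smaller disk contains both endpoints, so this is the minimum enclosing circle.
Diameter = 2r = 2√65 ≈ 16.125.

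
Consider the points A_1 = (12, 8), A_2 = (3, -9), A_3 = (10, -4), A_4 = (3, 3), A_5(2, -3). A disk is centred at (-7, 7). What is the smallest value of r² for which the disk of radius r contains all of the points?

410

The required radius is the distance from (-7, 7) to the farthest point.
Squared distances: 362, 356, 410, 116, 181.
Maximum is 410, attained at A_3.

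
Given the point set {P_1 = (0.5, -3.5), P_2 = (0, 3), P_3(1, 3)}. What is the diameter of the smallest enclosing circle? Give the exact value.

Side lengths²: P_1P_2² = 42.5, P_1P_3² = 42.5, P_2P_3² = 1.
Since P_1P_3² = 42.5 < 42.5 + 1 = 43.5, the triangle is acute, so the smallest enclosing circle is the circumcircle.
Circumcentre = (0.5, -3/13), r² = 7225/676.
Diameter = 2r = 2√(7225/676) = 85/13.

85/13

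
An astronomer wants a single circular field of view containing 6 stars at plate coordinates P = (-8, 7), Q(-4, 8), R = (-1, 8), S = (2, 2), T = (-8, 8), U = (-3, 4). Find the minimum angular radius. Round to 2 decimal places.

5.83

By Welzl's lemma the MEC is supported by two points (diametrically opposite) or three points (on a circumcircle).
The farthest pair is S–T with squared distance 136. The circle on this segment as diameter has centre (-3, 5) and r² = 136/4 = 34.
Check P: distance² to centre = 29 ≤ 34, so it lies inside.
All remaining points lie in this disk, and no smaller disk contains both endpoints, so this is the minimum enclosing circle.
r = √34 ≈ 5.83.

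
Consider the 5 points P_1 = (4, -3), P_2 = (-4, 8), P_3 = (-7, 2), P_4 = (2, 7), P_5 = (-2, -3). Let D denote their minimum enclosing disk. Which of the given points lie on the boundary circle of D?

P_1, P_2, P_3

By Welzl's lemma the MEC is supported by two points (diametrically opposite) or three points (on a circumcircle).
The minimum enclosing circle is determined by three boundary points: P_1, P_2, P_3.
Their circumcentre is (-11/54, 127/54) with r² = 67525/1458.
The farthest remaining point P_5 is at distance² 46465/1458 ≤ 67525/1458.
The points at distance exactly r from the centre are P_1, P_2, P_3 — 3 points.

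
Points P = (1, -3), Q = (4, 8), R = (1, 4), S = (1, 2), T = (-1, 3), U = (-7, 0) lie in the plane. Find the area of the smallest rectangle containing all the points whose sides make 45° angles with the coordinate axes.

104.5

In coordinates u = x + y, v = x − y the rectangle is axis-aligned; the map (x,y)→(u,v) scales areas by 2.
u-values: -2, 12, 5, 3, 2, -7; range = 12 − (-7) = 19.
v-values: 4, -4, -3, -1, -4, -7; range = 4 − (-7) = 11.
Area = (19 × 11) / 2 = 104.5.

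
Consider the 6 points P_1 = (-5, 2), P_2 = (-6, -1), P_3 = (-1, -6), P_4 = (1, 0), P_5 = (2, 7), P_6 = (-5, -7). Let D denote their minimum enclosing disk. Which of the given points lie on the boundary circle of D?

P_5, P_6

By Welzl's lemma the MEC is supported by two points (diametrically opposite) or three points (on a circumcircle).
The farthest pair is P_5–P_6 with squared distance 245. The circle on this segment as diameter has centre (-1.5, 0) and r² = 245/4 = 61.25.
Check P_1: distance² to centre = 16.25 ≤ 61.25, so it lies inside.
All remaining points lie in this disk, and no smaller disk contains both endpoints, so this is the minimum enclosing circle.
The points at distance exactly r from the centre are P_5, P_6 — 2 points.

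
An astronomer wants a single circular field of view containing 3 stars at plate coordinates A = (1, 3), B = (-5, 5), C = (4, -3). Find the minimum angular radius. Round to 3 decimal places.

6.021

Side lengths²: AB² = 40, AC² = 45, BC² = 145.
Since BC² = 145 ≥ 45 + 40 = 85, the angle opposite BC is not acute, so the smallest enclosing circle has BC as diameter.
Centre = midpoint of BC = (-0.5, 1), r² = 145/4 = 36.25.
r = √(36.25) ≈ 6.021.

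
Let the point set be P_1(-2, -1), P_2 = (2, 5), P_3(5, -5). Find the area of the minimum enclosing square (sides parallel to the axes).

100

The bounding box has width 7 and height 10.
An axis-aligned square enclosing the set must have side ≥ max(width, height).
So the minimum side is max(7, 10) = 10.
Area = 10² = 100.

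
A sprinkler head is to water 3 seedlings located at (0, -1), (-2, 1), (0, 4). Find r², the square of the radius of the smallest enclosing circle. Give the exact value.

6.25

Call the three points A, B, C in the order given.
Side lengths²: AB² = 8, AC² = 25, BC² = 13.
Since AC² = 25 ≥ 13 + 8 = 21, the angle opposite AC is not acute, so the smallest enclosing circle has AC as diameter.
Centre = midpoint of AC = (0, 1.5), r² = 25/4 = 6.25.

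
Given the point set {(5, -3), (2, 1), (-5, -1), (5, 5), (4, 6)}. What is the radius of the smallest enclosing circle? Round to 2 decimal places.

5.98

The minimum enclosing circle of a finite set is fixed by two of the points (as a diameter) or three (as a circumcircle).
The minimum enclosing circle is determined by three boundary points: (5, -3), (-5, -1), (4, 6).
Their circumcentre is (27/44, 47/44) with r² = 34645/968.
The farthest remaining point (5, 5) is at distance² 33589/968 ≤ 34645/968.
r = √(34645/968) ≈ 5.98.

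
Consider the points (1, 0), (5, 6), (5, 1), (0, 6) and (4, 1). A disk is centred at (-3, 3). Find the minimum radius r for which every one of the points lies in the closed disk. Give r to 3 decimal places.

8.544

The required radius is the distance from (-3, 3) to the farthest point.
Squared distances: 25, 73, 68, 18, 53.
Maximum is 73, attained at (5, 6).
r = √73 ≈ 8.544.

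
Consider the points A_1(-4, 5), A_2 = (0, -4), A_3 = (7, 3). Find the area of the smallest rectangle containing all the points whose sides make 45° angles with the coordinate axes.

91

In coordinates u = x + y, v = x − y the rectangle is axis-aligned; the map (x,y)→(u,v) scales areas by 2.
u-values: 1, -4, 10; range = 10 − (-4) = 14.
v-values: -9, 4, 4; range = 4 − (-9) = 13.
Area = (14 × 13) / 2 = 91.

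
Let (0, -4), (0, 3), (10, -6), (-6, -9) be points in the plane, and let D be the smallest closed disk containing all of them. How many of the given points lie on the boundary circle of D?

By Welzl's lemma the MEC is supported by two points (diametrically opposite) or three points (on a circumcircle).
The minimum enclosing circle is determined by three boundary points: (0, 3), (10, -6), (-6, -9).
Their circumcentre is (46/29, -307/58) with r² = 239825/3364.
The farthest remaining point (0, -4) is at distance² 14089/3364 ≤ 239825/3364.
The points at distance exactly r from the centre are (0, 3), (10, -6), (-6, -9) — 3 points.

3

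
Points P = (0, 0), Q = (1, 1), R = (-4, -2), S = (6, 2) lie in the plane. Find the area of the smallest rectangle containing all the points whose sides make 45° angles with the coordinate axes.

42

In coordinates u = x + y, v = x − y the rectangle is axis-aligned; the map (x,y)→(u,v) scales areas by 2.
u-values: 0, 2, -6, 8; range = 8 − (-6) = 14.
v-values: 0, 0, -2, 4; range = 4 − (-2) = 6.
Area = (14 × 6) / 2 = 42.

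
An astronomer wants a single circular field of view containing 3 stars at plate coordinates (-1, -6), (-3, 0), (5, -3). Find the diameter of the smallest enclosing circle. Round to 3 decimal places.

Call the three points A, B, C in the order given.
Side lengths²: AB² = 40, AC² = 45, BC² = 73.
Since BC² = 73 < 45 + 40 = 85, the triangle is acute, so the smallest enclosing circle is the circumcircle.
Circumcentre = (11/14, -29/14), r² = 1825/98.
Diameter = 2r = 2√(1825/98) ≈ 8.631.

8.631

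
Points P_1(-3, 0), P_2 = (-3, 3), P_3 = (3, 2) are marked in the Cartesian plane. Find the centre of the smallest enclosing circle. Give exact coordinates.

(-1/6, 1.5)

Side lengths²: P_1P_2² = 9, P_1P_3² = 40, P_2P_3² = 37.
Since P_1P_3² = 40 < 37 + 9 = 46, the triangle is acute, so the smallest enclosing circle is the circumcircle.
Circumcentre = (-1/6, 1.5), r² = 185/18.
Centre = (-1/6, 1.5).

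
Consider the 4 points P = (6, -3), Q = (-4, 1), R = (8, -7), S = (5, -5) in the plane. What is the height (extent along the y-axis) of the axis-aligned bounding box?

max y = 1, min y = -7, so height = 8.

8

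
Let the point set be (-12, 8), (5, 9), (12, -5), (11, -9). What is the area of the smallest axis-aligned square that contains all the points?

576

The bounding box has width 24 and height 18.
An axis-aligned square enclosing the set must have side ≥ max(width, height).
So the minimum side is max(24, 18) = 24.
Area = 24² = 576.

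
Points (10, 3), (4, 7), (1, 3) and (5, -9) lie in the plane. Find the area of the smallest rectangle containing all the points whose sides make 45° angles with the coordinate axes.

144.5

In coordinates u = x + y, v = x − y the rectangle is axis-aligned; the map (x,y)→(u,v) scales areas by 2.
u-values: 13, 11, 4, -4; range = 13 − (-4) = 17.
v-values: 7, -3, -2, 14; range = 14 − (-3) = 17.
Area = (17 × 17) / 2 = 144.5.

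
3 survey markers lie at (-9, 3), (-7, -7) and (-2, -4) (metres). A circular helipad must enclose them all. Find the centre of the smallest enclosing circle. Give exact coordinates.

(-6.75, -1.75)

Call the three points A, B, C in the order given.
Side lengths²: AB² = 104, AC² = 98, BC² = 34.
Since AB² = 104 < 98 + 34 = 132, the triangle is acute, so the smallest enclosing circle is the circumcircle.
Circumcentre = (-6.75, -1.75), r² = 27.625.
Centre = (-6.75, -1.75).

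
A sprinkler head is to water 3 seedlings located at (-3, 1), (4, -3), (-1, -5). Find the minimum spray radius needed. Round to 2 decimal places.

Call the three points A, B, C in the order given.
Side lengths²: AB² = 65, AC² = 40, BC² = 29.
Since AB² = 65 < 40 + 29 = 69, the triangle is acute, so the smallest enclosing circle is the circumcircle.
Circumcentre = (13/34, -41/34), r² = 9425/578.
r = √(9425/578) ≈ 4.04.

4.04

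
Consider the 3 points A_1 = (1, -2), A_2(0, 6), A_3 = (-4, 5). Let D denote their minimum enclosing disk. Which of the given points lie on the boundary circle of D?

A_1, A_2, A_3

Side lengths²: A_1A_2² = 65, A_1A_3² = 74, A_2A_3² = 17.
Since A_1A_3² = 74 < 65 + 17 = 82, the triangle is acute, so the smallest enclosing circle is the circumcircle.
Circumcentre = (-71/66, 119/66), r² = 40885/2178.
The points at distance exactly r from the centre are A_1, A_2, A_3 — 3 points.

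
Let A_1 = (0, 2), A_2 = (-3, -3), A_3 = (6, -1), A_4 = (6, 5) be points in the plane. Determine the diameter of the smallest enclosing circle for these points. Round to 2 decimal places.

The farthest pair is A_2–A_4 with squared distance 145. The circle on this segment as diameter has centre (1.5, 1) and r² = 145/4 = 36.25.
Check A_1: distance² to centre = 3.25 ≤ 36.25, so it lies inside.
All remaining points lie in this disk, and no smaller disk contains both endpoints, so this is the minimum enclosing circle.
Diameter = 2r = 2√(36.25) ≈ 12.04.

12.04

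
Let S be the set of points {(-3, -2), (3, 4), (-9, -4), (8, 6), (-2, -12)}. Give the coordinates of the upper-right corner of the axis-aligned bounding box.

x-range [-9, 8], y-range [-12, 6].
The upper-right corner is (8, 6).

(8, 6)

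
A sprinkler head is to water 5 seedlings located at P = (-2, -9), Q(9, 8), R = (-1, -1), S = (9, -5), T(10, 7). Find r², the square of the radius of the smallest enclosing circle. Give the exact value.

102.5

By Welzl's lemma the MEC is supported by two points (diametrically opposite) or three points (on a circumcircle).
The farthest pair is P–Q with squared distance 410. The circle on this segment as diameter has centre (3.5, -0.5) and r² = 410/4 = 102.5.
Check R: distance² to centre = 20.5 ≤ 102.5, so it lies inside.
All remaining points lie in this disk, and no smaller disk contains both endpoints, so this is the minimum enclosing circle.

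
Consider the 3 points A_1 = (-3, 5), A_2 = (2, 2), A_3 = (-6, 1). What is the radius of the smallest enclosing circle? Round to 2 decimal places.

Side lengths²: A_1A_2² = 34, A_1A_3² = 25, A_2A_3² = 65.
Since A_2A_3² = 65 ≥ 34 + 25 = 59, the angle opposite A_2A_3 is not acute, so the smallest enclosing circle has A_2A_3 as diameter.
Centre = midpoint of A_2A_3 = (-2, 1.5), r² = 65/4 = 16.25.
r = √(16.25) ≈ 4.03.

4.03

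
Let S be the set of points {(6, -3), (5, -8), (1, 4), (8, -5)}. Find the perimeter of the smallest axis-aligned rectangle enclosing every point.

Width = max x − min x = 8 − 1 = 7.
Height = max y − min y = 4 − (-8) = 12.
Perimeter = 2(7 + 12) = 38.

38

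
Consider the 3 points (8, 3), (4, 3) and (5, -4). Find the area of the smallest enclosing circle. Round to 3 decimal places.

Call the three points A, B, C in the order given.
Side lengths²: AB² = 16, AC² = 58, BC² = 50.
Since AC² = 58 < 50 + 16 = 66, the triangle is acute, so the smallest enclosing circle is the circumcircle.
Circumcentre = (6, -2/7), r² = 725/49.
Area = π·r² = π·725/49 ≈ 46.483.

46.483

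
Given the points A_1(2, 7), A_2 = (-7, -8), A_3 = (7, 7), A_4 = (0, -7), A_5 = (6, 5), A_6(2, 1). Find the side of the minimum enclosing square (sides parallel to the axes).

15

The bounding box has width 14 and height 15.
An axis-aligned square enclosing the set must have side ≥ max(width, height).
So the minimum side is max(14, 15) = 15.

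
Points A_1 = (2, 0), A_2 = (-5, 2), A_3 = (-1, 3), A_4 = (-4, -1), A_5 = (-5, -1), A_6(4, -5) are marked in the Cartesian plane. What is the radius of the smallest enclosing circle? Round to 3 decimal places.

5.701

The minimum enclosing circle of a finite set is fixed by two of the points (as a diameter) or three (as a circumcircle).
The farthest pair is A_2–A_6 with squared distance 130. The circle on this segment as diameter has centre (-0.5, -1.5) and r² = 130/4 = 32.5.
Check A_1: distance² to centre = 8.5 ≤ 32.5, so it lies inside.
All remaining points lie in this disk, and no smaller disk contains both endpoints, so this is the minimum enclosing circle.
r = √(32.5) ≈ 5.701.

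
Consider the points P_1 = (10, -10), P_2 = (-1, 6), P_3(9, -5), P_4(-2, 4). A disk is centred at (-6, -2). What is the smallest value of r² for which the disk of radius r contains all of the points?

The required radius is the distance from (-6, -2) to the farthest point.
Squared distances: 320, 89, 234, 52.
Maximum is 320, attained at P_1.

320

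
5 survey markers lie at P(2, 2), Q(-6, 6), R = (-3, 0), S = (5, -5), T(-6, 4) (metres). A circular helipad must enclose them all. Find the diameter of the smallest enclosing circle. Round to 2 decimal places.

15.56

A smallest enclosing disk is always determined by at most three of the input points on its boundary.
The farthest pair is Q–S with squared distance 242. The circle on this segment as diameter has centre (-0.5, 0.5) and r² = 242/4 = 60.5.
Check P: distance² to centre = 8.5 ≤ 60.5, so it lies inside.
All remaining points lie in this disk, and no smaller disk contains both endpoints, so this is the minimum enclosing circle.
Diameter = 2r = 2√(60.5) ≈ 15.56.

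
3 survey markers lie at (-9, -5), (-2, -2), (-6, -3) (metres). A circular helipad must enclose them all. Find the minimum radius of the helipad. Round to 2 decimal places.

Call the three points A, B, C in the order given.
Side lengths²: AB² = 58, AC² = 13, BC² = 17.
Since AB² = 58 ≥ 17 + 13 = 30, the angle opposite AB is not acute, so the smallest enclosing circle has AB as diameter.
Centre = midpoint of AB = (-5.5, -3.5), r² = 58/4 = 14.5.
r = √(14.5) ≈ 3.81.

3.81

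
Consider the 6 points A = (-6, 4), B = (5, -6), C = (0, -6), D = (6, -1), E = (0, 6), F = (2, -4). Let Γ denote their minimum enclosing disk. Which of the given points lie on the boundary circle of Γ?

The minimum enclosing circle of a finite set is fixed by two of the points (as a diameter) or three (as a circumcircle).
The farthest pair is A–B with squared distance 221. The circle on this segment as diameter has centre (-0.5, -1) and r² = 221/4 = 55.25.
Check C: distance² to centre = 25.25 ≤ 55.25, so it lies inside.
All remaining points lie in this disk, and no smaller disk contains both endpoints, so this is the minimum enclosing circle.
The points at distance exactly r from the centre are A, B — 2 points.

A, B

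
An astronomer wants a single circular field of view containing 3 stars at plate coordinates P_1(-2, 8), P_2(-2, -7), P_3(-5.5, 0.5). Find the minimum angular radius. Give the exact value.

Side lengths²: P_1P_2² = 225, P_1P_3² = 68.5, P_2P_3² = 68.5.
Since P_1P_2² = 225 ≥ 68.5 + 68.5 = 137, the angle opposite P_1P_2 is not acute, so the smallest enclosing circle has P_1P_2 as diameter.
Centre = midpoint of P_1P_2 = (-2, 0.5), r² = 225/4 = 56.25.
r = √(56.25) = 7.5.

7.5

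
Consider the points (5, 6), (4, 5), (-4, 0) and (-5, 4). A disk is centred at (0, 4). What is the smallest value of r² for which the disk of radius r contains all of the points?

The required radius is the distance from (0, 4) to the farthest point.
Squared distances: 29, 17, 32, 25.
Maximum is 32, attained at (-4, 0).

32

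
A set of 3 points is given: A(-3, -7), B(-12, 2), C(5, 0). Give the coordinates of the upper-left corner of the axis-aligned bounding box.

(-12, 2)

x-range [-12, 5], y-range [-7, 2].
The upper-left corner is (-12, 2).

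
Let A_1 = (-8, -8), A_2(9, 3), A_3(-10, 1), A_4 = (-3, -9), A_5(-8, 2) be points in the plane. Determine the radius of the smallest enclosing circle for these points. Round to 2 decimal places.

A smallest enclosing disk is always determined by at most three of the input points on its boundary.
The minimum enclosing circle is determined by three boundary points: A_1, A_2, A_3.
Their circumcentre is (-9/70, -107/70) with r² = 50881/490.
The farthest remaining point A_5 is at distance² 36461/490 ≤ 50881/490.
r = √(50881/490) ≈ 10.19.

10.19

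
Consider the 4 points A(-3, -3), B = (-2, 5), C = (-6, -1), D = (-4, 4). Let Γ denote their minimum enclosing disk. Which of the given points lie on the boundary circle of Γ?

By Welzl's lemma the MEC is supported by two points (diametrically opposite) or three points (on a circumcircle).
The farthest pair is A–B with squared distance 65. The circle on this segment as diameter has centre (-2.5, 1) and r² = 65/4 = 16.25.
Check C: distance² to centre = 16.25 ≤ 16.25, so it lies inside.
All remaining points lie in this disk, and no smaller disk contains both endpoints, so this is the minimum enclosing circle.
The points at distance exactly r from the centre are A, B, C — 3 points.

A, B, C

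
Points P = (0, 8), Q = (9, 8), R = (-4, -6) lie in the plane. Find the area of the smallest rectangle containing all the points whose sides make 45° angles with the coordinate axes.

135

In coordinates u = x + y, v = x − y the rectangle is axis-aligned; the map (x,y)→(u,v) scales areas by 2.
u-values: 8, 17, -10; range = 17 − (-10) = 27.
v-values: -8, 1, 2; range = 2 − (-8) = 10.
Area = (27 × 10) / 2 = 135.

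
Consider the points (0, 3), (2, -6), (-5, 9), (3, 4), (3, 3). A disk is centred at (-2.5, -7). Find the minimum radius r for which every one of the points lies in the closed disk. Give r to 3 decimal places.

The required radius is the distance from (-2.5, -7) to the farthest point.
Squared distances: 106.25, 21.25, 262.25, 151.25, 130.25.
Maximum is 262.25, attained at (-5, 9).
r = √(262.25) ≈ 16.194.

16.194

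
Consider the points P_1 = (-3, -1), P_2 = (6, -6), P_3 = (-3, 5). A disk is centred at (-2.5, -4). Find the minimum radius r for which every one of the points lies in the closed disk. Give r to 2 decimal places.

9.01

The required radius is the distance from (-2.5, -4) to the farthest point.
Squared distances: 9.25, 76.25, 81.25.
Maximum is 81.25, attained at P_3.
r = √(81.25) ≈ 9.01.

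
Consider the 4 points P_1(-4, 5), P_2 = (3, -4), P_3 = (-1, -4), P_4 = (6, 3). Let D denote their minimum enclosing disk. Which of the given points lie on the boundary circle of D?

P_1, P_2, P_4

A smallest enclosing disk is always determined by at most three of the input points on its boundary.
The minimum enclosing circle is determined by three boundary points: P_1, P_2, P_4.
Their circumcentre is (17/38, 47/38) with r² = 24505/722.
The farthest remaining point P_3 is at distance² 21313/722 ≤ 24505/722.
The points at distance exactly r from the centre are P_1, P_2, P_4 — 3 points.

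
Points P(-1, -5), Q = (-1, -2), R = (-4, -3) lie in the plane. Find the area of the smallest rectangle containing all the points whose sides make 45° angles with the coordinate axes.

10

In coordinates u = x + y, v = x − y the rectangle is axis-aligned; the map (x,y)→(u,v) scales areas by 2.
u-values: -6, -3, -7; range = -3 − (-7) = 4.
v-values: 4, 1, -1; range = 4 − (-1) = 5.
Area = (4 × 5) / 2 = 10.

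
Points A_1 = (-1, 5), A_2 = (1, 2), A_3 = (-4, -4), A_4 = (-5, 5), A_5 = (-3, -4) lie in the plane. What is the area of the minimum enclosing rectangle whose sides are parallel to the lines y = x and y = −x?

66

In coordinates u = x + y, v = x − y the rectangle is axis-aligned; the map (x,y)→(u,v) scales areas by 2.
u-values: 4, 3, -8, 0, -7; range = 4 − (-8) = 12.
v-values: -6, -1, 0, -10, 1; range = 1 − (-10) = 11.
Area = (12 × 11) / 2 = 66.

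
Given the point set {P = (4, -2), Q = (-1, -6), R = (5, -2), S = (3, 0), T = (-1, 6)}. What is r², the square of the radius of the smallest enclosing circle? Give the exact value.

325/9

The minimum enclosing circle is determined by three boundary points: Q, R, T.
Their circumcentre is (-2/3, 0) with r² = 325/9.
The farthest remaining point P is at distance² 232/9 ≤ 325/9.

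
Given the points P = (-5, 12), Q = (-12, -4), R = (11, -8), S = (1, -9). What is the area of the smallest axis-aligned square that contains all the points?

529

The bounding box has width 23 and height 21.
An axis-aligned square enclosing the set must have side ≥ max(width, height).
So the minimum side is max(23, 21) = 23.
Area = 23² = 529.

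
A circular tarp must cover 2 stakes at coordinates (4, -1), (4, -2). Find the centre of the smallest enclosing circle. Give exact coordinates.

(4, -1.5)

The smallest circle enclosing two points has them as diameter endpoints.
Centre = midpoint = (4, -1.5); r² = |(4, -1)−(4, -2)|²/4 = 1/4 = 0.25.
Centre = (4, -1.5).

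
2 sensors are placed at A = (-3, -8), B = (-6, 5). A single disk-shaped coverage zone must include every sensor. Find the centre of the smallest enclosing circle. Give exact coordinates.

The smallest circle enclosing two points has them as diameter endpoints.
Centre = midpoint = (-4.5, -1.5); r² = |AB|²/4 = 178/4 = 44.5.
Centre = (-4.5, -1.5).

(-4.5, -1.5)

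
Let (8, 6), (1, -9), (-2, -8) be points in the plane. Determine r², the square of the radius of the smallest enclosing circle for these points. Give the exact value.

74

Call the three points A, B, C in the order given.
Side lengths²: AB² = 274, AC² = 296, BC² = 10.
Since AC² = 296 ≥ 274 + 10 = 284, the angle opposite AC is not acute, so the smallest enclosing circle has AC as diameter.
Centre = midpoint of AC = (3, -1), r² = 296/4 = 74.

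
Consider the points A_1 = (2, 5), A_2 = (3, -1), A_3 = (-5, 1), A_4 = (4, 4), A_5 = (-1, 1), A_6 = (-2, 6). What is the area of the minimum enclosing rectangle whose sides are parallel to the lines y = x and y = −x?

72

In coordinates u = x + y, v = x − y the rectangle is axis-aligned; the map (x,y)→(u,v) scales areas by 2.
u-values: 7, 2, -4, 8, 0, 4; range = 8 − (-4) = 12.
v-values: -3, 4, -6, 0, -2, -8; range = 4 − (-8) = 12.
Area = (12 × 12) / 2 = 72.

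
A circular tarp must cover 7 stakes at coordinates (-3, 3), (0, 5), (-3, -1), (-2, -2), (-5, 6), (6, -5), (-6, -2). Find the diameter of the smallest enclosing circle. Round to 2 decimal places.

15.56

A smallest enclosing disk is always determined by at most three of the input points on its boundary.
The farthest pair is (-5, 6)–(6, -5) with squared distance 242. The circle on this segment as diameter has centre (0.5, 0.5) and r² = 242/4 = 60.5.
Check (-3, 3): distance² to centre = 18.5 ≤ 60.5, so it lies inside.
All remaining points lie in this disk, and no smaller disk contains both endpoints, so this is the minimum enclosing circle.
Diameter = 2r = 2√(60.5) ≈ 15.56.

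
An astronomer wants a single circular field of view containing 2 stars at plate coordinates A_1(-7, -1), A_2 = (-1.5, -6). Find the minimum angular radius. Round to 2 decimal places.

The smallest circle enclosing two points has them as diameter endpoints.
Centre = midpoint = (-4.25, -3.5); r² = |A_1A_2|²/4 = 55.25/4 = 13.8125.
r = √(13.8125) ≈ 3.72.

3.72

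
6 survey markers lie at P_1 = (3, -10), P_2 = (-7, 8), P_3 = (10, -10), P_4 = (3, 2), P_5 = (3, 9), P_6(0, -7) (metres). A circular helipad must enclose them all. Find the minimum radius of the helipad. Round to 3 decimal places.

12.379

The farthest pair is P_2–P_3 with squared distance 613. The circle on this segment as diameter has centre (1.5, -1) and r² = 613/4 = 153.25.
Check P_1: distance² to centre = 83.25 ≤ 153.25, so it lies inside.
All remaining points lie in this disk, and no smaller disk contains both endpoints, so this is the minimum enclosing circle.
r = √(153.25) ≈ 12.379.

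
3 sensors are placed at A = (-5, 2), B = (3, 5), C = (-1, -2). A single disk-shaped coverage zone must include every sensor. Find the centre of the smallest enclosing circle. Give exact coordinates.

Side lengths²: AB² = 73, AC² = 32, BC² = 65.
Since AB² = 73 < 65 + 32 = 97, the triangle is acute, so the smallest enclosing circle is the circumcircle.
Circumcentre = (-13/22, 53/22), r² = 4745/242.
Centre = (-13/22, 53/22).

(-13/22, 53/22)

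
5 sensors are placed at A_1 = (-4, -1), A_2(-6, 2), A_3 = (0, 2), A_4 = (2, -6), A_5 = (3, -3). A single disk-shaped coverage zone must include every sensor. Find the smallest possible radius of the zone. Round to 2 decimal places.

The farthest pair is A_2–A_4 with squared distance 128. The circle on this segment as diameter has centre (-2, -2) and r² = 128/4 = 32.
Check A_1: distance² to centre = 5 ≤ 32, so it lies inside.
All remaining points lie in this disk, and no smaller disk contains both endpoints, so this is the minimum enclosing circle.
r = √32 ≈ 5.66.

5.66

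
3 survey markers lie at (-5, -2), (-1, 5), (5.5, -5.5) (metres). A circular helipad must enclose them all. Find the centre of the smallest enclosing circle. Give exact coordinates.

(1.2, -0.9)

Call the three points A, B, C in the order given.
Side lengths²: AB² = 65, AC² = 122.5, BC² = 152.5.
Since BC² = 152.5 < 122.5 + 65 = 187.5, the triangle is acute, so the smallest enclosing circle is the circumcircle.
Circumcentre = (1.2, -0.9), r² = 39.65.
Centre = (1.2, -0.9).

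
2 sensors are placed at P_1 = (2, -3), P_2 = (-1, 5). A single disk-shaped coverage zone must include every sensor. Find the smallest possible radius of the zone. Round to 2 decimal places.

The smallest circle enclosing two points has them as diameter endpoints.
Centre = midpoint = (0.5, 1); r² = |P_1P_2|²/4 = 73/4 = 18.25.
r = √(18.25) ≈ 4.27.

4.27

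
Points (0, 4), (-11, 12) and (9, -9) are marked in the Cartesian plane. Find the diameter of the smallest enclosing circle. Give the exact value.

29

Call the three points A, B, C in the order given.
Side lengths²: AB² = 185, AC² = 250, BC² = 841.
Since BC² = 841 ≥ 250 + 185 = 435, the angle opposite BC is not acute, so the smallest enclosing circle has BC as diameter.
Centre = midpoint of BC = (-1, 1.5), r² = 841/4 = 210.25.
Diameter = 2r = 2√(210.25) = 29.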